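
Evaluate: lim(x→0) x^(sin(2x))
This is an exponential indeterminate form.

For exponential indeterminate forms, take the natural log:
  Let L = lim(x→0) x^(sin(2x))
  Then ln(L) = lim(x→0) [exponent × ln(base)]
  Evaluate using L'Hôpital or standard limits, then exponentiate.
  L = 1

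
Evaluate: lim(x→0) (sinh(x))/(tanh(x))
This is a 0/0 indeterminate form.

Apply L'Hôpital's rule: differentiate numerator and denominator separately.
  f(x) = sinh(x)   ⇒   f'(x) = cosh(x)
  g(x) = tanh(x)   ⇒   g'(x) = 1 - tanh(x)^2
  lim(x→0) f'(x)/g'(x) = lim(x→0) (cosh(x))/(1 - tanh(x)^2)
  = 1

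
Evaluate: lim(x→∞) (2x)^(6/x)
This is an exponential indeterminate form.

For exponential indeterminate forms, take the natural log:
  Let L = lim(x→∞) (2x)^(6/x)
  Then ln(L) = lim(x→∞) [exponent × ln(base)]
  Evaluate using L'Hôpital or standard limits, then exponentiate.
  L = 1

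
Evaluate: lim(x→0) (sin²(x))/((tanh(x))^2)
This is a 0/0 indeterminate form.

Apply L'Hôpital's rule: differentiate numerator and denominator separately.
  f(x) = sin(x)^2   ⇒   f'(x) = 2·sin(x)·cos(x)
  g(x) = tanh(x)^2   ⇒   g'(x) = (2 - 2·tanh(x)^2)·tanh(x)
  lim(x→0) f'(x)/g'(x) = lim(x→0) (2·sin(x)·cos(x))/((2 - 2·tanh(x)^2)·tanh(x))
  = 1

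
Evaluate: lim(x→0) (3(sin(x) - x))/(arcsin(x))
This is a 0/0 indeterminate form.

Apply L'Hôpital's rule: differentiate numerator and denominator separately.
  f(x) = -3·x + 3·sin(x)   ⇒   f'(x) = 3·cos(x) - 3
  g(x) = asin(x)   ⇒   g'(x) = 1/sqrt(1 - x^2)
  lim(x→0) f'(x)/g'(x) = lim(x→0) (3·cos(x) - 3)/(1/sqrt(1 - x^2))
  = 0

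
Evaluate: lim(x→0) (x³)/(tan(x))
This is a 0/0 indeterminate form.

Apply L'Hôpital's rule: differentiate numerator and denominator separately.
  f(x) = x^3   ⇒   f'(x) = 3·x^2
  g(x) = tan(x)   ⇒   g'(x) = tan(x)^2 + 1
  lim(x→0) f'(x)/g'(x) = lim(x→0) (3·x^2)/(tan(x)^2 + 1)
  = 0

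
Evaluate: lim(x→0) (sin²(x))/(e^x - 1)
This is a 0/0 indeterminate form.

Apply L'Hôpital's rule: differentiate numerator and denominator separately.
  f(x) = sin(x)^2   ⇒   f'(x) = 2·sin(x)·cos(x)
  g(x) = e^(x) - 1   ⇒   g'(x) = e^(x)
  lim(x→0) f'(x)/g'(x) = lim(x→0) (2·sin(x)·cos(x))/(e^(x))
  = 0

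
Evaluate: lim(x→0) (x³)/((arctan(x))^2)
This is a 0/0 indeterminate form.

Apply L'Hôpital's rule: differentiate numerator and denominator separately.
  f(x) = x^3   ⇒   f'(x) = 3·x^2
  g(x) = atan(x)^2   ⇒   g'(x) = 2·atan(x)/(x^2 + 1)
  lim(x→0) f'(x)/g'(x) = lim(x→0) (3·x^2)/(2·atan(x)/(x^2 + 1))
  = 0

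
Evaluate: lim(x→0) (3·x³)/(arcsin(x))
This is a 0/0 indeterminate form.

Apply L'Hôpital's rule: differentiate numerator and denominator separately.
  f(x) = 3·x^3   ⇒   f'(x) = 9·x^2
  g(x) = asin(x)   ⇒   g'(x) = 1/sqrt(1 - x^2)
  lim(x→0) f'(x)/g'(x) = lim(x→0) (9·x^2)/(1/sqrt(1 - x^2))
  = 0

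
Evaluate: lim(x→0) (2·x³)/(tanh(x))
This is a 0/0 indeterminate form.

Apply L'Hôpital's rule: differentiate numerator and denominator separately.
  f(x) = 2·x^3   ⇒   f'(x) = 6·x^2
  g(x) = tanh(x)   ⇒   g'(x) = 1 - tanh(x)^2
  lim(x→0) f'(x)/g'(x) = lim(x→0) (6·x^2)/(1 - tanh(x)^2)
  = 0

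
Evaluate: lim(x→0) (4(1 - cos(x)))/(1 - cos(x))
This is a 0/0 indeterminate form.

Apply L'Hôpital's rule: differentiate numerator and denominator separately.
  f(x) = 4 - 4·cos(x)   ⇒   f'(x) = 4·sin(x)
  g(x) = 1 - cos(x)   ⇒   g'(x) = sin(x)
  lim(x→0) f'(x)/g'(x) = lim(x→0) (4·sin(x))/(sin(x))
  = 4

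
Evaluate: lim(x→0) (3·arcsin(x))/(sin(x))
This is a 0/0 indeterminate form.

Apply L'Hôpital's rule: differentiate numerator and denominator separately.
  f(x) = 3·asin(x)   ⇒   f'(x) = 3/sqrt(1 - x^2)
  g(x) = sin(x)   ⇒   g'(x) = cos(x)
  lim(x→0) f'(x)/g'(x) = lim(x→0) (3/sqrt(1 - x^2))/(cos(x))
  = 3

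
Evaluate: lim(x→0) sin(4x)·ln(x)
This is a 0·∞ indeterminate form.

Rewrite 0·∞ as a quotient (0/0 or ∞/∞ form), then apply L'Hôpital's rule:
  lim(x→0) sin(4x)·ln(x) = 0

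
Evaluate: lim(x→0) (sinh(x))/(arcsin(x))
This is a 0/0 indeterminate form.

Apply L'Hôpital's rule: differentiate numerator and denominator separately.
  f(x) = sinh(x)   ⇒   f'(x) = cosh(x)
  g(x) = asin(x)   ⇒   g'(x) = 1/sqrt(1 - x^2)
  lim(x→0) f'(x)/g'(x) = lim(x→0) (cosh(x))/(1/sqrt(1 - x^2))
  = 1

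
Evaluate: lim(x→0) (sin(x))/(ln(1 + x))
This is a 0/0 indeterminate form.

Apply L'Hôpital's rule: differentiate numerator and denominator separately.
  f(x) = sin(x)   ⇒   f'(x) = cos(x)
  g(x) = ln(x + 1)   ⇒   g'(x) = 1/(x + 1)
  lim(x→0) f'(x)/g'(x) = lim(x→0) (cos(x))/(1/(x + 1))
  = 1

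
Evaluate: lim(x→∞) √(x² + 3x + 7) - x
This is an ∞-∞ indeterminate form.

Combine fractions or rationalize to convert ∞-∞ to 0/0 form:
  lim(x→∞) √(x² + 3x + 7) - x = 3/2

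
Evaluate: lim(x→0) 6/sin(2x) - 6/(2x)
This is an ∞-∞ indeterminate form.

Combine fractions or rationalize to convert ∞-∞ to 0/0 form:
  lim(x→0) 6/sin(2x) - 6/(2x) = 0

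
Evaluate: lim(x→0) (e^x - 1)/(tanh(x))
This is a 0/0 indeterminate form.

Apply L'Hôpital's rule: differentiate numerator and denominator separately.
  f(x) = e^(x) - 1   ⇒   f'(x) = e^(x)
  g(x) = tanh(x)   ⇒   g'(x) = 1 - tanh(x)^2
  lim(x→0) f'(x)/g'(x) = lim(x→0) (e^(x))/(1 - tanh(x)^2)
  = 1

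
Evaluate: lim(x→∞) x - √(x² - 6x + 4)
This is an ∞-∞ indeterminate form.

Combine fractions or rationalize to convert ∞-∞ to 0/0 form:
  lim(x→∞) x - √(x² - 6x + 4) = 3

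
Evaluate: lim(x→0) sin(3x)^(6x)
This is an exponential indeterminate form.

For exponential indeterminate forms, take the natural log:
  Let L = lim(x→0) sin(3x)^(6x)
  Then ln(L) = lim(x→0) [exponent × ln(base)]
  Evaluate using L'Hôpital or standard limits, then exponentiate.
  L = 1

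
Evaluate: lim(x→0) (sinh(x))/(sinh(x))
This is a 0/0 indeterminate form.

Apply L'Hôpital's rule: differentiate numerator and denominator separately.
  f(x) = sinh(x)   ⇒   f'(x) = cosh(x)
  g(x) = sinh(x)   ⇒   g'(x) = cosh(x)
  lim(x→0) f'(x)/g'(x) = lim(x→0) (cosh(x))/(cosh(x))
  = 1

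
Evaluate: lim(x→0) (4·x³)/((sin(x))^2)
This is a 0/0 indeterminate form.

Apply L'Hôpital's rule: differentiate numerator and denominator separately.
  f(x) = 4·x^3   ⇒   f'(x) = 12·x^2
  g(x) = sin(x)^2   ⇒   g'(x) = 2·sin(x)·cos(x)
  lim(x→0) f'(x)/g'(x) = lim(x→0) (12·x^2)/(2·sin(x)·cos(x))
  = 0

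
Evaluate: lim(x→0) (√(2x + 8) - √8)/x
This is a standard limit.

Factor or rationalize the expression:
  lim(x→0) (√(2x + 8) - √8)/x = sqrt(2)/4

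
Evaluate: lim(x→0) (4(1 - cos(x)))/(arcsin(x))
This is a 0/0 indeterminate form.

Apply L'Hôpital's rule: differentiate numerator and denominator separately.
  f(x) = 4 - 4·cos(x)   ⇒   f'(x) = 4·sin(x)
  g(x) = asin(x)   ⇒   g'(x) = 1/sqrt(1 - x^2)
  lim(x→0) f'(x)/g'(x) = lim(x→0) (4·sin(x))/(1/sqrt(1 - x^2))
  = 0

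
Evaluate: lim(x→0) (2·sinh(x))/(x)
This is a 0/0 indeterminate form.

Apply L'Hôpital's rule: differentiate numerator and denominator separately.
  f(x) = 2·sinh(x)   ⇒   f'(x) = 2·cosh(x)
  g(x) = x   ⇒   g'(x) = 1
  lim(x→0) f'(x)/g'(x) = lim(x→0) (2·cosh(x))/(1)
  = 2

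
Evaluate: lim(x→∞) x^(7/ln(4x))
This is an exponential indeterminate form.

For exponential indeterminate forms, take the natural log:
  Let L = lim(x→∞) x^(7/ln(4x))
  Then ln(L) = lim(x→∞) [exponent × ln(base)]
  Evaluate using L'Hôpital or standard limits, then exponentiate.
  L = e^(7)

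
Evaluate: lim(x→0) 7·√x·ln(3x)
This is a 0·∞ indeterminate form.

Rewrite 0·∞ as a quotient (0/0 or ∞/∞ form), then apply L'Hôpital's rule:
  lim(x→0) 7·√x·ln(3x) = 0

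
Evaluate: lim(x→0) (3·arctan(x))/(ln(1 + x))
This is a 0/0 indeterminate form.

Apply L'Hôpital's rule: differentiate numerator and denominator separately.
  f(x) = 3·atan(x)   ⇒   f'(x) = 3/(x^2 + 1)
  g(x) = ln(x + 1)   ⇒   g'(x) = 1/(x + 1)
  lim(x→0) f'(x)/g'(x) = lim(x→0) (3/(x^2 + 1))/(1/(x + 1))
  = 3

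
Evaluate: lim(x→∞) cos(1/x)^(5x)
This is an exponential indeterminate form.

For exponential indeterminate forms, take the natural log:
  Let L = lim(x→∞) cos(1/x)^(5x)
  Then ln(L) = lim(x→∞) [exponent × ln(base)]
  Evaluate using L'Hôpital or standard limits, then exponentiate.
  L = 1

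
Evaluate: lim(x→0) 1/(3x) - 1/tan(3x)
This is an ∞-∞ indeterminate form.

Combine fractions or rationalize to convert ∞-∞ to 0/0 form:
  lim(x→0) 1/(3x) - 1/tan(3x) = 0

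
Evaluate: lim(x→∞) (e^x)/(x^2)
This is an ∞/∞ indeterminate form.

Apply L'Hôpital's rule: differentiate numerator and denominator separately.
  f(x) = e^(x)   ⇒   f'(x) = e^(x)
  g(x) = x^2   ⇒   g'(x) = 2·x
  lim(x→∞) f'(x)/g'(x) = lim(x→∞) (e^(x))/(2·x)
  = ∞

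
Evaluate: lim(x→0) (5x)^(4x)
This is an exponential indeterminate form.

For exponential indeterminate forms, take the natural log:
  Let L = lim(x→0) (5x)^(4x)
  Then ln(L) = lim(x→0) [exponent × ln(base)]
  Evaluate using L'Hôpital or standard limits, then exponentiate.
  L = 1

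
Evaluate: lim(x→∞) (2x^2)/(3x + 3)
This is an ∞/∞ indeterminate form.

Apply L'Hôpital's rule: differentiate numerator and denominator separately.
  f(x) = 2·x^2   ⇒   f'(x) = 4·x
  g(x) = 3·x + 3   ⇒   g'(x) = 3
  lim(x→∞) f'(x)/g'(x) = lim(x→∞) (4·x)/(3)
  = ∞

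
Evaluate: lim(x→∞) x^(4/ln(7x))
This is an exponential indeterminate form.

For exponential indeterminate forms, take the natural log:
  Let L = lim(x→∞) x^(4/ln(7x))
  Then ln(L) = lim(x→∞) [exponent × ln(base)]
  Evaluate using L'Hôpital or standard limits, then exponentiate.
  L = e^(4)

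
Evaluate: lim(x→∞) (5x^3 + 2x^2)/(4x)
This is an ∞/∞ indeterminate form.

Apply L'Hôpital's rule: differentiate numerator and denominator separately.
  f(x) = 5·x^3 + 2·x^2   ⇒   f'(x) = 15·x^2 + 4·x
  g(x) = 4·x   ⇒   g'(x) = 4
  lim(x→∞) f'(x)/g'(x) = lim(x→∞) (15·x^2 + 4·x)/(4)
  = ∞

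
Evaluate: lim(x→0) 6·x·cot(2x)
This is a 0·∞ indeterminate form.

Rewrite 0·∞ as a quotient (0/0 or ∞/∞ form), then apply L'Hôpital's rule:
  lim(x→0) 6·x·cot(2x) = 3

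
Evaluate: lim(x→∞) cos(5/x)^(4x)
This is an exponential indeterminate form.

For exponential indeterminate forms, take the natural log:
  Let L = lim(x→∞) cos(5/x)^(4x)
  Then ln(L) = lim(x→∞) [exponent × ln(base)]
  Evaluate using L'Hôpital or standard limits, then exponentiate.
  L = 1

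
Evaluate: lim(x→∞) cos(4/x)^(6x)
This is an exponential indeterminate form.

For exponential indeterminate forms, take the natural log:
  Let L = lim(x→∞) cos(4/x)^(6x)
  Then ln(L) = lim(x→∞) [exponent × ln(base)]
  Evaluate using L'Hôpital or standard limits, then exponentiate.
  L = 1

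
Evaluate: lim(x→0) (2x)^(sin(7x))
This is an exponential indeterminate form.

For exponential indeterminate forms, take the natural log:
  Let L = lim(x→0) (2x)^(sin(7x))
  Then ln(L) = lim(x→0) [exponent × ln(base)]
  Evaluate using L'Hôpital or standard limits, then exponentiate.
  L = 1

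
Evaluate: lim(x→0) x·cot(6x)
This is a 0·∞ indeterminate form.

Rewrite 0·∞ as a quotient (0/0 or ∞/∞ form), then apply L'Hôpital's rule:
  lim(x→0) x·cot(6x) = 1/6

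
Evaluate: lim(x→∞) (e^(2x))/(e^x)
This is an ∞/∞ indeterminate form.

Apply L'Hôpital's rule: differentiate numerator and denominator separately.
  f(x) = e^(2·x)   ⇒   f'(x) = 2·e^(2·x)
  g(x) = e^(x)   ⇒   g'(x) = e^(x)
  lim(x→∞) f'(x)/g'(x) = lim(x→∞) (2·e^(2·x))/(e^(x))
  = ∞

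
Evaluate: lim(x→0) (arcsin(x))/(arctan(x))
This is a 0/0 indeterminate form.

Apply L'Hôpital's rule: differentiate numerator and denominator separately.
  f(x) = asin(x)   ⇒   f'(x) = 1/sqrt(1 - x^2)
  g(x) = atan(x)   ⇒   g'(x) = 1/(x^2 + 1)
  lim(x→0) f'(x)/g'(x) = lim(x→0) (1/sqrt(1 - x^2))/(1/(x^2 + 1))
  = 1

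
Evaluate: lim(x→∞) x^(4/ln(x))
This is an exponential indeterminate form.

For exponential indeterminate forms, take the natural log:
  Let L = lim(x→∞) x^(4/ln(x))
  Then ln(L) = lim(x→∞) [exponent × ln(base)]
  Evaluate using L'Hôpital or standard limits, then exponentiate.
  L = e^(4)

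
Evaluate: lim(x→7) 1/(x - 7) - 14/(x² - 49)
This is an ∞-∞ indeterminate form.

Combine fractions or rationalize to convert ∞-∞ to 0/0 form:
  lim(x→7) 1/(x - 7) - 14/(x² - 49) = 1/14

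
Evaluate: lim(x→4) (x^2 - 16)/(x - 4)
This is a standard limit.

Factor or rationalize the expression:
  lim(x→4) (x^2 - 16)/(x - 4) = 8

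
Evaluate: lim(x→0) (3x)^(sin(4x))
This is an exponential indeterminate form.

For exponential indeterminate forms, take the natural log:
  Let L = lim(x→0) (3x)^(sin(4x))
  Then ln(L) = lim(x→0) [exponent × ln(base)]
  Evaluate using L'Hôpital or standard limits, then exponentiate.
  L = 1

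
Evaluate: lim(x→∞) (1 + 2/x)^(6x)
This is an exponential indeterminate form.

For exponential indeterminate forms, take the natural log:
  Let L = lim(x→∞) (1 + 2/x)^(6x)
  Then ln(L) = lim(x→∞) [exponent × ln(base)]
  Evaluate using L'Hôpital or standard limits, then exponentiate.
  L = e^(12)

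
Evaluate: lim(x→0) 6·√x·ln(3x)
This is a 0·∞ indeterminate form.

Rewrite 0·∞ as a quotient (0/0 or ∞/∞ form), then apply L'Hôpital's rule:
  lim(x→0) 6·√x·ln(3x) = 0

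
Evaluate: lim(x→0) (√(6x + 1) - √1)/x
This is a standard limit.

Factor or rationalize the expression:
  lim(x→0) (√(6x + 1) - √1)/x = 3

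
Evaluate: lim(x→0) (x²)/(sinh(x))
This is a 0/0 indeterminate form.

Apply L'Hôpital's rule: differentiate numerator and denominator separately.
  f(x) = x^2   ⇒   f'(x) = 2·x
  g(x) = sinh(x)   ⇒   g'(x) = cosh(x)
  lim(x→0) f'(x)/g'(x) = lim(x→0) (2·x)/(cosh(x))
  = 0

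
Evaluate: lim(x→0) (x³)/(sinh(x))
This is a 0/0 indeterminate form.

Apply L'Hôpital's rule: differentiate numerator and denominator separately.
  f(x) = x^3   ⇒   f'(x) = 3·x^2
  g(x) = sinh(x)   ⇒   g'(x) = cosh(x)
  lim(x→0) f'(x)/g'(x) = lim(x→0) (3·x^2)/(cosh(x))
  = 0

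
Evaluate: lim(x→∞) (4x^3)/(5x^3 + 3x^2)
This is an ∞/∞ indeterminate form.

Apply L'Hôpital's rule: differentiate numerator and denominator separately.
  f(x) = 4·x^3   ⇒   f'(x) = 12·x^2
  g(x) = 5·x^3 + 3·x^2   ⇒   g'(x) = 15·x^2 + 6·x
  lim(x→∞) f'(x)/g'(x) = lim(x→∞) (12·x^2)/(15·x^2 + 6·x)
  = 4/5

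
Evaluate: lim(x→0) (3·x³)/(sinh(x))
This is a 0/0 indeterminate form.

Apply L'Hôpital's rule: differentiate numerator and denominator separately.
  f(x) = 3·x^3   ⇒   f'(x) = 9·x^2
  g(x) = sinh(x)   ⇒   g'(x) = cosh(x)
  lim(x→0) f'(x)/g'(x) = lim(x→0) (9·x^2)/(cosh(x))
  = 0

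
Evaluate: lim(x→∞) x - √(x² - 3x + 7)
This is an ∞-∞ indeterminate form.

Combine fractions or rationalize to convert ∞-∞ to 0/0 form:
  lim(x→∞) x - √(x² - 3x + 7) = 3/2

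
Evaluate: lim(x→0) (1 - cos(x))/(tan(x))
This is a 0/0 indeterminate form.

Apply L'Hôpital's rule: differentiate numerator and denominator separately.
  f(x) = 1 - cos(x)   ⇒   f'(x) = sin(x)
  g(x) = tan(x)   ⇒   g'(x) = tan(x)^2 + 1
  lim(x→0) f'(x)/g'(x) = lim(x→0) (sin(x))/(tan(x)^2 + 1)
  = 0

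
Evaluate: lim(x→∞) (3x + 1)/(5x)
This is an ∞/∞ indeterminate form.

Apply L'Hôpital's rule: differentiate numerator and denominator separately.
  f(x) = 3·x + 1   ⇒   f'(x) = 3
  g(x) = 5·x   ⇒   g'(x) = 5
  lim(x→∞) f'(x)/g'(x) = lim(x→∞) (3)/(5)
  = 3/5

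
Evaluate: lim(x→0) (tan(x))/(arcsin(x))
This is a 0/0 indeterminate form.

Apply L'Hôpital's rule: differentiate numerator and denominator separately.
  f(x) = tan(x)   ⇒   f'(x) = tan(x)^2 + 1
  g(x) = asin(x)   ⇒   g'(x) = 1/sqrt(1 - x^2)
  lim(x→0) f'(x)/g'(x) = lim(x→0) (tan(x)^2 + 1)/(1/sqrt(1 - x^2))
  = 1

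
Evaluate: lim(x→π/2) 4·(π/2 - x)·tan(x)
This is a 0·∞ indeterminate form.

Rewrite 0·∞ as a quotient (0/0 or ∞/∞ form), then apply L'Hôpital's rule:
  lim(x→π/2) 4·(π/2 - x)·tan(x) = 4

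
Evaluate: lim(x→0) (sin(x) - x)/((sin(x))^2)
This is a 0/0 indeterminate form.

Apply L'Hôpital's rule: differentiate numerator and denominator separately.
  f(x) = -x + sin(x)   ⇒   f'(x) = cos(x) - 1
  g(x) = sin(x)^2   ⇒   g'(x) = 2·sin(x)·cos(x)
  lim(x→0) f'(x)/g'(x) = lim(x→0) (cos(x) - 1)/(2·sin(x)·cos(x))
  = 0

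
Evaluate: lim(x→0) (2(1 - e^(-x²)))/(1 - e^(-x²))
This is a 0/0 indeterminate form.

Apply L'Hôpital's rule: differentiate numerator and denominator separately.
  f(x) = 2 - 2·e^(-x^2)   ⇒   f'(x) = 4·x·e^(-x^2)
  g(x) = 1 - e^(-x^2)   ⇒   g'(x) = 2·x·e^(-x^2)
  lim(x→0) f'(x)/g'(x) = lim(x→0) (4·x·e^(-x^2))/(2·x·e^(-x^2))
  = 2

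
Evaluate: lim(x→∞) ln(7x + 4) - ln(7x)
This is an ∞-∞ indeterminate form.

Combine fractions or rationalize to convert ∞-∞ to 0/0 form:
  lim(x→∞) ln(7x + 4) - ln(7x) = 0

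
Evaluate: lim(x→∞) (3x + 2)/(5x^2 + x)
This is an ∞/∞ indeterminate form.

Apply L'Hôpital's rule: differentiate numerator and denominator separately.
  f(x) = 3·x + 2   ⇒   f'(x) = 3
  g(x) = 5·x^2 + x   ⇒   g'(x) = 10·x + 1
  lim(x→∞) f'(x)/g'(x) = lim(x→∞) (3)/(10·x + 1)
  = 0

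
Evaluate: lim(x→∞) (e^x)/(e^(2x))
This is an ∞/∞ indeterminate form.

Apply L'Hôpital's rule: differentiate numerator and denominator separately.
  f(x) = e^(x)   ⇒   f'(x) = e^(x)
  g(x) = e^(2·x)   ⇒   g'(x) = 2·e^(2·x)
  lim(x→∞) f'(x)/g'(x) = lim(x→∞) (e^(x))/(2·e^(2·x))
  = 0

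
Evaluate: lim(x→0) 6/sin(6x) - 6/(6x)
This is an ∞-∞ indeterminate form.

Combine fractions or rationalize to convert ∞-∞ to 0/0 form:
  lim(x→0) 6/sin(6x) - 6/(6x) = 0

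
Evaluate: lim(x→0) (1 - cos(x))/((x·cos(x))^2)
This is a 0/0 indeterminate form.

Apply L'Hôpital's rule: differentiate numerator and denominator separately.
  f(x) = 1 - cos(x)   ⇒   f'(x) = sin(x)
  g(x) = x^2·cos(x)^2   ⇒   g'(x) = -2·x^2·sin(x)·cos(x) + 2·x·cos(x)^2
  lim(x→0) f'(x)/g'(x) = lim(x→0) (sin(x))/(-2·x^2·sin(x)·cos(x) + 2·x·cos(x)^2)
  = 1/2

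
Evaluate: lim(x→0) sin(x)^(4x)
This is an exponential indeterminate form.

For exponential indeterminate forms, take the natural log:
  Let L = lim(x→0) sin(x)^(4x)
  Then ln(L) = lim(x→0) [exponent × ln(base)]
  Evaluate using L'Hôpital or standard limits, then exponentiate.
  L = 1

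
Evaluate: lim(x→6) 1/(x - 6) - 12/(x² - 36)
This is an ∞-∞ indeterminate form.

Combine fractions or rationalize to convert ∞-∞ to 0/0 form:
  lim(x→6) 1/(x - 6) - 12/(x² - 36) = 1/12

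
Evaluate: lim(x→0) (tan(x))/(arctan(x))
This is a 0/0 indeterminate form.

Apply L'Hôpital's rule: differentiate numerator and denominator separately.
  f(x) = tan(x)   ⇒   f'(x) = tan(x)^2 + 1
  g(x) = atan(x)   ⇒   g'(x) = 1/(x^2 + 1)
  lim(x→0) f'(x)/g'(x) = lim(x→0) (tan(x)^2 + 1)/(1/(x^2 + 1))
  = 1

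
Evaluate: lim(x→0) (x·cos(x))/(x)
This is a 0/0 indeterminate form.

Apply L'Hôpital's rule: differentiate numerator and denominator separately.
  f(x) = x·cos(x)   ⇒   f'(x) = -x·sin(x) + cos(x)
  g(x) = x   ⇒   g'(x) = 1
  lim(x→0) f'(x)/g'(x) = lim(x→0) (-x·sin(x) + cos(x))/(1)
  = 1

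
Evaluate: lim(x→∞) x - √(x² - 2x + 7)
This is an ∞-∞ indeterminate form.

Combine fractions or rationalize to convert ∞-∞ to 0/0 form:
  lim(x→∞) x - √(x² - 2x + 7) = 1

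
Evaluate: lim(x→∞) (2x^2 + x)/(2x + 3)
This is an ∞/∞ indeterminate form.

Apply L'Hôpital's rule: differentiate numerator and denominator separately.
  f(x) = 2·x^2 + x   ⇒   f'(x) = 4·x + 1
  g(x) = 2·x + 3   ⇒   g'(x) = 2
  lim(x→∞) f'(x)/g'(x) = lim(x→∞) (4·x + 1)/(2)
  = ∞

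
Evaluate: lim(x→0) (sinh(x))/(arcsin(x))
This is a 0/0 indeterminate form.

Apply L'Hôpital's rule: differentiate numerator and denominator separately.
  f(x) = sinh(x)   ⇒   f'(x) = cosh(x)
  g(x) = asin(x)   ⇒   g'(x) = 1/sqrt(1 - x^2)
  lim(x→0) f'(x)/g'(x) = lim(x→0) (cosh(x))/(1/sqrt(1 - x^2))
  = 1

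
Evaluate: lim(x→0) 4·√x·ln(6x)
This is a 0·∞ indeterminate form.

Rewrite 0·∞ as a quotient (0/0 or ∞/∞ form), then apply L'Hôpital's rule:
  lim(x→0) 4·√x·ln(6x) = 0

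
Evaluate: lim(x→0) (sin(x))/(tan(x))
This is a 0/0 indeterminate form.

Apply L'Hôpital's rule: differentiate numerator and denominator separately.
  f(x) = sin(x)   ⇒   f'(x) = cos(x)
  g(x) = tan(x)   ⇒   g'(x) = tan(x)^2 + 1
  lim(x→0) f'(x)/g'(x) = lim(x→0) (cos(x))/(tan(x)^2 + 1)
  = 1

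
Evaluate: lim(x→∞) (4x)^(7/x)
This is an exponential indeterminate form.

For exponential indeterminate forms, take the natural log:
  Let L = lim(x→∞) (4x)^(7/x)
  Then ln(L) = lim(x→∞) [exponent × ln(base)]
  Evaluate using L'Hôpital or standard limits, then exponentiate.
  L = 1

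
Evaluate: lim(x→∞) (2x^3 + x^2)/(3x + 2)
This is an ∞/∞ indeterminate form.

Apply L'Hôpital's rule: differentiate numerator and denominator separately.
  f(x) = 2·x^3 + x^2   ⇒   f'(x) = 6·x^2 + 2·x
  g(x) = 3·x + 2   ⇒   g'(x) = 3
  lim(x→∞) f'(x)/g'(x) = lim(x→∞) (6·x^2 + 2·x)/(3)
  = ∞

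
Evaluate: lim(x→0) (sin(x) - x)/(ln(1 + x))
This is a 0/0 indeterminate form.

Apply L'Hôpital's rule: differentiate numerator and denominator separately.
  f(x) = -x + sin(x)   ⇒   f'(x) = cos(x) - 1
  g(x) = ln(x + 1)   ⇒   g'(x) = 1/(x + 1)
  lim(x→0) f'(x)/g'(x) = lim(x→0) (cos(x) - 1)/(1/(x + 1))
  = 0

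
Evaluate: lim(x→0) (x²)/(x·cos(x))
This is a 0/0 indeterminate form.

Apply L'Hôpital's rule: differentiate numerator and denominator separately.
  f(x) = x^2   ⇒   f'(x) = 2·x
  g(x) = x·cos(x)   ⇒   g'(x) = -x·sin(x) + cos(x)
  lim(x→0) f'(x)/g'(x) = lim(x→0) (2·x)/(-x·sin(x) + cos(x))
  = 0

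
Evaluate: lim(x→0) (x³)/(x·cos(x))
This is a 0/0 indeterminate form.

Apply L'Hôpital's rule: differentiate numerator and denominator separately.
  f(x) = x^3   ⇒   f'(x) = 3·x^2
  g(x) = x·cos(x)   ⇒   g'(x) = -x·sin(x) + cos(x)
  lim(x→0) f'(x)/g'(x) = lim(x→0) (3·x^2)/(-x·sin(x) + cos(x))
  = 0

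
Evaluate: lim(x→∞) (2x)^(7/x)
This is an exponential indeterminate form.

For exponential indeterminate forms, take the natural log:
  Let L = lim(x→∞) (2x)^(7/x)
  Then ln(L) = lim(x→∞) [exponent × ln(base)]
  Evaluate using L'Hôpital or standard limits, then exponentiate.
  L = 1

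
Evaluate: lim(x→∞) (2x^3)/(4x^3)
This is an ∞/∞ indeterminate form.

Apply L'Hôpital's rule: differentiate numerator and denominator separately.
  f(x) = 2·x^3   ⇒   f'(x) = 6·x^2
  g(x) = 4·x^3   ⇒   g'(x) = 12·x^2
  lim(x→∞) f'(x)/g'(x) = lim(x→∞) (6·x^2)/(12·x^2)
  = 1/2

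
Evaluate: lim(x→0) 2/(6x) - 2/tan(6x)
This is an ∞-∞ indeterminate form.

Combine fractions or rationalize to convert ∞-∞ to 0/0 form:
  lim(x→0) 2/(6x) - 2/tan(6x) = 0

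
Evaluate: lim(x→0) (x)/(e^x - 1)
This is a 0/0 indeterminate form.

Apply L'Hôpital's rule: differentiate numerator and denominator separately.
  f(x) = x   ⇒   f'(x) = 1
  g(x) = e^(x) - 1   ⇒   g'(x) = e^(x)
  lim(x→0) f'(x)/g'(x) = lim(x→0) (1)/(e^(x))
  = 1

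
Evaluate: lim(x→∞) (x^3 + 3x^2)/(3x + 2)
This is an ∞/∞ indeterminate form.

Apply L'Hôpital's rule: differentiate numerator and denominator separately.
  f(x) = x^3 + 3·x^2   ⇒   f'(x) = 3·x^2 + 6·x
  g(x) = 3·x + 2   ⇒   g'(x) = 3
  lim(x→∞) f'(x)/g'(x) = lim(x→∞) (3·x^2 + 6·x)/(3)
  = ∞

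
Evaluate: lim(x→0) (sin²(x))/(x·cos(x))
This is a 0/0 indeterminate form.

Apply L'Hôpital's rule: differentiate numerator and denominator separately.
  f(x) = sin(x)^2   ⇒   f'(x) = 2·sin(x)·cos(x)
  g(x) = x·cos(x)   ⇒   g'(x) = -x·sin(x) + cos(x)
  lim(x→0) f'(x)/g'(x) = lim(x→0) (2·sin(x)·cos(x))/(-x·sin(x) + cos(x))
  = 0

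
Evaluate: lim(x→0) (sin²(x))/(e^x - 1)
This is a 0/0 indeterminate form.

Apply L'Hôpital's rule: differentiate numerator and denominator separately.
  f(x) = sin(x)^2   ⇒   f'(x) = 2·sin(x)·cos(x)
  g(x) = e^(x) - 1   ⇒   g'(x) = e^(x)
  lim(x→0) f'(x)/g'(x) = lim(x→0) (2·sin(x)·cos(x))/(e^(x))
  = 0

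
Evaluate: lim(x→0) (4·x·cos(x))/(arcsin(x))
This is a 0/0 indeterminate form.

Apply L'Hôpital's rule: differentiate numerator and denominator separately.
  f(x) = 4·x·cos(x)   ⇒   f'(x) = -4·x·sin(x) + 4·cos(x)
  g(x) = asin(x)   ⇒   g'(x) = 1/sqrt(1 - x^2)
  lim(x→0) f'(x)/g'(x) = lim(x→0) (-4·x·sin(x) + 4·cos(x))/(1/sqrt(1 - x^2))
  = 4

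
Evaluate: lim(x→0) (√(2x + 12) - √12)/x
This is a standard limit.

Factor or rationalize the expression:
  lim(x→0) (√(2x + 12) - √12)/x = sqrt(3)/6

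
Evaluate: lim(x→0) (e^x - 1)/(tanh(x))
This is a 0/0 indeterminate form.

Apply L'Hôpital's rule: differentiate numerator and denominator separately.
  f(x) = e^(x) - 1   ⇒   f'(x) = e^(x)
  g(x) = tanh(x)   ⇒   g'(x) = 1 - tanh(x)^2
  lim(x→0) f'(x)/g'(x) = lim(x→0) (e^(x))/(1 - tanh(x)^2)
  = 1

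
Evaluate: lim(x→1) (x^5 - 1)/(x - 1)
This is a standard limit.

Factor or rationalize the expression:
  lim(x→1) (x^5 - 1)/(x - 1) = 5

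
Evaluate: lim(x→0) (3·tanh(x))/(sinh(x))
This is a 0/0 indeterminate form.

Apply L'Hôpital's rule: differentiate numerator and denominator separately.
  f(x) = 3·tanh(x)   ⇒   f'(x) = 3 - 3·tanh(x)^2
  g(x) = sinh(x)   ⇒   g'(x) = cosh(x)
  lim(x→0) f'(x)/g'(x) = lim(x→0) (3 - 3·tanh(x)^2)/(cosh(x))
  = 3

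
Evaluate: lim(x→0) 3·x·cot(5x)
This is a 0·∞ indeterminate form.

Rewrite 0·∞ as a quotient (0/0 or ∞/∞ form), then apply L'Hôpital's rule:
  lim(x→0) 3·x·cot(5x) = 3/5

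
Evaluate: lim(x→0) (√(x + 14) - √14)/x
This is a standard limit.

Factor or rationalize the expression:
  lim(x→0) (√(x + 14) - √14)/x = sqrt(14)/28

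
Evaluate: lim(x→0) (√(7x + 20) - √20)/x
This is a standard limit.

Factor or rationalize the expression:
  lim(x→0) (√(7x + 20) - √20)/x = 7·sqrt(5)/20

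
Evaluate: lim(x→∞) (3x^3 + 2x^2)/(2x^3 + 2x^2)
This is an ∞/∞ indeterminate form.

Apply L'Hôpital's rule: differentiate numerator and denominator separately.
  f(x) = 3·x^3 + 2·x^2   ⇒   f'(x) = 9·x^2 + 4·x
  g(x) = 2·x^3 + 2·x^2   ⇒   g'(x) = 6·x^2 + 4·x
  lim(x→∞) f'(x)/g'(x) = lim(x→∞) (9·x^2 + 4·x)/(6·x^2 + 4·x)
  = 3/2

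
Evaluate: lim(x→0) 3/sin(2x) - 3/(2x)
This is an ∞-∞ indeterminate form.

Combine fractions or rationalize to convert ∞-∞ to 0/0 form:
  lim(x→0) 3/sin(2x) - 3/(2x) = 0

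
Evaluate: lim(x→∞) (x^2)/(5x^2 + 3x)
This is an ∞/∞ indeterminate form.

Apply L'Hôpital's rule: differentiate numerator and denominator separately.
  f(x) = x^2   ⇒   f'(x) = 2·x
  g(x) = 5·x^2 + 3·x   ⇒   g'(x) = 10·x + 3
  lim(x→∞) f'(x)/g'(x) = lim(x→∞) (2·x)/(10·x + 3)
  = 1/5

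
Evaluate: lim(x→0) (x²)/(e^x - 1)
This is a 0/0 indeterminate form.

Apply L'Hôpital's rule: differentiate numerator and denominator separately.
  f(x) = x^2   ⇒   f'(x) = 2·x
  g(x) = e^(x) - 1   ⇒   g'(x) = e^(x)
  lim(x→0) f'(x)/g'(x) = lim(x→0) (2·x)/(e^(x))
  = 0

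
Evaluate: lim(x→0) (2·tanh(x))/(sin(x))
This is a 0/0 indeterminate form.

Apply L'Hôpital's rule: differentiate numerator and denominator separately.
  f(x) = 2·tanh(x)   ⇒   f'(x) = 2 - 2·tanh(x)^2
  g(x) = sin(x)   ⇒   g'(x) = cos(x)
  lim(x→0) f'(x)/g'(x) = lim(x→0) (2 - 2·tanh(x)^2)/(cos(x))
  = 2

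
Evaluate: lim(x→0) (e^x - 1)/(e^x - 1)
This is a 0/0 indeterminate form.

Apply L'Hôpital's rule: differentiate numerator and denominator separately.
  f(x) = e^(x) - 1   ⇒   f'(x) = e^(x)
  g(x) = e^(x) - 1   ⇒   g'(x) = e^(x)
  lim(x→0) f'(x)/g'(x) = lim(x→0) (e^(x))/(e^(x))
  = 1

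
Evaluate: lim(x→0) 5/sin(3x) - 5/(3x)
This is an ∞-∞ indeterminate form.

Combine fractions or rationalize to convert ∞-∞ to 0/0 form:
  lim(x→0) 5/sin(3x) - 5/(3x) = 0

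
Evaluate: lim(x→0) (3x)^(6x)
This is an exponential indeterminate form.

For exponential indeterminate forms, take the natural log:
  Let L = lim(x→0) (3x)^(6x)
  Then ln(L) = lim(x→0) [exponent × ln(base)]
  Evaluate using L'Hôpital or standard limits, then exponentiate.
  L = 1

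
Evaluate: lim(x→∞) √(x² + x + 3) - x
This is an ∞-∞ indeterminate form.

Combine fractions or rationalize to convert ∞-∞ to 0/0 form:
  lim(x→∞) √(x² + x + 3) - x = 1/2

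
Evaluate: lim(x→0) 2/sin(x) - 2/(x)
This is an ∞-∞ indeterminate form.

Combine fractions or rationalize to convert ∞-∞ to 0/0 form:
  lim(x→0) 2/sin(x) - 2/(x) = 0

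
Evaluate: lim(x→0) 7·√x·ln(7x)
This is a 0·∞ indeterminate form.

Rewrite 0·∞ as a quotient (0/0 or ∞/∞ form), then apply L'Hôpital's rule:
  lim(x→0) 7·√x·ln(7x) = 0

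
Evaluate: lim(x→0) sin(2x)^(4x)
This is an exponential indeterminate form.

For exponential indeterminate forms, take the natural log:
  Let L = lim(x→0) sin(2x)^(4x)
  Then ln(L) = lim(x→0) [exponent × ln(base)]
  Evaluate using L'Hôpital or standard limits, then exponentiate.
  L = 1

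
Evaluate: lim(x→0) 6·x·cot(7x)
This is a 0·∞ indeterminate form.

Rewrite 0·∞ as a quotient (0/0 or ∞/∞ form), then apply L'Hôpital's rule:
  lim(x→0) 6·x·cot(7x) = 6/7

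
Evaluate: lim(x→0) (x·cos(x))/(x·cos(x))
This is a 0/0 indeterminate form.

Apply L'Hôpital's rule: differentiate numerator and denominator separately.
  f(x) = x·cos(x)   ⇒   f'(x) = -x·sin(x) + cos(x)
  g(x) = x·cos(x)   ⇒   g'(x) = -x·sin(x) + cos(x)
  lim(x→0) f'(x)/g'(x) = lim(x→0) (-x·sin(x) + cos(x))/(-x·sin(x) + cos(x))
  = 1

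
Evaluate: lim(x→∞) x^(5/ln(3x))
This is an exponential indeterminate form.

For exponential indeterminate forms, take the natural log:
  Let L = lim(x→∞) x^(5/ln(3x))
  Then ln(L) = lim(x→∞) [exponent × ln(base)]
  Evaluate using L'Hôpital or standard limits, then exponentiate.
  L = e^(5)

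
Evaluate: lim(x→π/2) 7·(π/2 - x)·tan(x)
This is a 0·∞ indeterminate form.

Rewrite 0·∞ as a quotient (0/0 or ∞/∞ form), then apply L'Hôpital's rule:
  lim(x→π/2) 7·(π/2 - x)·tan(x) = 7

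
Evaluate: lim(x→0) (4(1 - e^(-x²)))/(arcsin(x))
This is a 0/0 indeterminate form.

Apply L'Hôpital's rule: differentiate numerator and denominator separately.
  f(x) = 4 - 4·e^(-x^2)   ⇒   f'(x) = 8·x·e^(-x^2)
  g(x) = asin(x)   ⇒   g'(x) = 1/sqrt(1 - x^2)
  lim(x→0) f'(x)/g'(x) = lim(x→0) (8·x·e^(-x^2))/(1/sqrt(1 - x^2))
  = 0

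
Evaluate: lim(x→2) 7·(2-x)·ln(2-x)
This is a 0·∞ indeterminate form.

Rewrite 0·∞ as a quotient (0/0 or ∞/∞ form), then apply L'Hôpital's rule:
  lim(x→2) 7·(2-x)·ln(2-x) = 0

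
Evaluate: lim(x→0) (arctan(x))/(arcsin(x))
This is a 0/0 indeterminate form.

Apply L'Hôpital's rule: differentiate numerator and denominator separately.
  f(x) = atan(x)   ⇒   f'(x) = 1/(x^2 + 1)
  g(x) = asin(x)   ⇒   g'(x) = 1/sqrt(1 - x^2)
  lim(x→0) f'(x)/g'(x) = lim(x→0) (1/(x^2 + 1))/(1/sqrt(1 - x^2))
  = 1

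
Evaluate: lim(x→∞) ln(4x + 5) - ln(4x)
This is an ∞-∞ indeterminate form.

Combine fractions or rationalize to convert ∞-∞ to 0/0 form:
  lim(x→∞) ln(4x + 5) - ln(4x) = 0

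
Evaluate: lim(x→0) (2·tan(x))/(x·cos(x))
This is a 0/0 indeterminate form.

Apply L'Hôpital's rule: differentiate numerator and denominator separately.
  f(x) = 2·tan(x)   ⇒   f'(x) = 2·tan(x)^2 + 2
  g(x) = x·cos(x)   ⇒   g'(x) = -x·sin(x) + cos(x)
  lim(x→0) f'(x)/g'(x) = lim(x→0) (2·tan(x)^2 + 2)/(-x·sin(x) + cos(x))
  = 2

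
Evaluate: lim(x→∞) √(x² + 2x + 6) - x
This is an ∞-∞ indeterminate form.

Combine fractions or rationalize to convert ∞-∞ to 0/0 form:
  lim(x→∞) √(x² + 2x + 6) - x = 1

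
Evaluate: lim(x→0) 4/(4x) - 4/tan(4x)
This is an ∞-∞ indeterminate form.

Combine fractions or rationalize to convert ∞-∞ to 0/0 form:
  lim(x→0) 4/(4x) - 4/tan(4x) = 0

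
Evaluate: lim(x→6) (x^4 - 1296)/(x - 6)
This is a standard limit.

Factor or rationalize the expression:
  lim(x→6) (x^4 - 1296)/(x - 6) = 864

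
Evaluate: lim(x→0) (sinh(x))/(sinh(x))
This is a 0/0 indeterminate form.

Apply L'Hôpital's rule: differentiate numerator and denominator separately.
  f(x) = sinh(x)   ⇒   f'(x) = cosh(x)
  g(x) = sinh(x)   ⇒   g'(x) = cosh(x)
  lim(x→0) f'(x)/g'(x) = lim(x→0) (cosh(x))/(cosh(x))
  = 1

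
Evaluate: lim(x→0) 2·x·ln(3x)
This is a 0·∞ indeterminate form.

Rewrite 0·∞ as a quotient (0/0 or ∞/∞ form), then apply L'Hôpital's rule:
  lim(x→0) 2·x·ln(3x) = 0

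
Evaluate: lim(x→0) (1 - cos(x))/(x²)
This is a 0/0 indeterminate form.

Apply L'Hôpital's rule: differentiate numerator and denominator separately.
  f(x) = 1 - cos(x)   ⇒   f'(x) = sin(x)
  g(x) = x^2   ⇒   g'(x) = 2·x
  lim(x→0) f'(x)/g'(x) = lim(x→0) (sin(x))/(2·x)
  = 1/2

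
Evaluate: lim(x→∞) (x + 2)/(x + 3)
This is an ∞/∞ indeterminate form.

Apply L'Hôpital's rule: differentiate numerator and denominator separately.
  f(x) = x + 2   ⇒   f'(x) = 1
  g(x) = x + 3   ⇒   g'(x) = 1
  lim(x→∞) f'(x)/g'(x) = lim(x→∞) (1)/(1)
  = 1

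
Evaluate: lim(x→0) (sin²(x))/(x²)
This is a 0/0 indeterminate form.

Apply L'Hôpital's rule: differentiate numerator and denominator separately.
  f(x) = sin(x)^2   ⇒   f'(x) = 2·sin(x)·cos(x)
  g(x) = x^2   ⇒   g'(x) = 2·x
  lim(x→0) f'(x)/g'(x) = lim(x→0) (2·sin(x)·cos(x))/(2·x)
  = 1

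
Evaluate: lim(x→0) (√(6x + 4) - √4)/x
This is a standard limit.

Factor or rationalize the expression:
  lim(x→0) (√(6x + 4) - √4)/x = 3/2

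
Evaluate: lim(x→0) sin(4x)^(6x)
This is an exponential indeterminate form.

For exponential indeterminate forms, take the natural log:
  Let L = lim(x→0) sin(4x)^(6x)
  Then ln(L) = lim(x→0) [exponent × ln(base)]
  Evaluate using L'Hôpital or standard limits, then exponentiate.
  L = 1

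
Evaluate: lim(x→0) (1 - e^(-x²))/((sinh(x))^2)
This is a 0/0 indeterminate form.

Apply L'Hôpital's rule: differentiate numerator and denominator separately.
  f(x) = 1 - e^(-x^2)   ⇒   f'(x) = 2·x·e^(-x^2)
  g(x) = sinh(x)^2   ⇒   g'(x) = 2·sinh(x)·cosh(x)
  lim(x→0) f'(x)/g'(x) = lim(x→0) (2·x·e^(-x^2))/(2·sinh(x)·cosh(x))
  = 1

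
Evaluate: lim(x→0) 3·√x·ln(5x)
This is a 0·∞ indeterminate form.

Rewrite 0·∞ as a quotient (0/0 or ∞/∞ form), then apply L'Hôpital's rule:
  lim(x→0) 3·√x·ln(5x) = 0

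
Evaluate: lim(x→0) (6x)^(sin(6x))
This is an exponential indeterminate form.

For exponential indeterminate forms, take the natural log:
  Let L = lim(x→0) (6x)^(sin(6x))
  Then ln(L) = lim(x→0) [exponent × ln(base)]
  Evaluate using L'Hôpital or standard limits, then exponentiate.
  L = 1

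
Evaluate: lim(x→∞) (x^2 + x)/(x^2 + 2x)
This is an ∞/∞ indeterminate form.

Apply L'Hôpital's rule: differentiate numerator and denominator separately.
  f(x) = x^2 + x   ⇒   f'(x) = 2·x + 1
  g(x) = x^2 + 2·x   ⇒   g'(x) = 2·x + 2
  lim(x→∞) f'(x)/g'(x) = lim(x→∞) (2·x + 1)/(2·x + 2)
  = 1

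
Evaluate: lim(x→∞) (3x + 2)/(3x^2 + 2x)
This is an ∞/∞ indeterminate form.

Apply L'Hôpital's rule: differentiate numerator and denominator separately.
  f(x) = 3·x + 2   ⇒   f'(x) = 3
  g(x) = 3·x^2 + 2·x   ⇒   g'(x) = 6·x + 2
  lim(x→∞) f'(x)/g'(x) = lim(x→∞) (3)/(6·x + 2)
  = 0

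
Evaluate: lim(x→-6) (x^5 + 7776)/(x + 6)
This is a standard limit.

Factor or rationalize the expression:
  lim(x→-6) (x^5 + 7776)/(x + 6) = 6480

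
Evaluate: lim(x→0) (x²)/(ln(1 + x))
This is a 0/0 indeterminate form.

Apply L'Hôpital's rule: differentiate numerator and denominator separately.
  f(x) = x^2   ⇒   f'(x) = 2·x
  g(x) = ln(x + 1)   ⇒   g'(x) = 1/(x + 1)
  lim(x→0) f'(x)/g'(x) = lim(x→0) (2·x)/(1/(x + 1))
  = 0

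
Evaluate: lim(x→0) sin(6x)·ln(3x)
This is a 0·∞ indeterminate form.

Rewrite 0·∞ as a quotient (0/0 or ∞/∞ form), then apply L'Hôpital's rule:
  lim(x→0) sin(6x)·ln(3x) = 0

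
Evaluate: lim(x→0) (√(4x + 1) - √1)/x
This is a standard limit.

Factor or rationalize the expression:
  lim(x→0) (√(4x + 1) - √1)/x = 2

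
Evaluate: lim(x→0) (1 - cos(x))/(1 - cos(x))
This is a 0/0 indeterminate form.

Apply L'Hôpital's rule: differentiate numerator and denominator separately.
  f(x) = 1 - cos(x)   ⇒   f'(x) = sin(x)
  g(x) = 1 - cos(x)   ⇒   g'(x) = sin(x)
  lim(x→0) f'(x)/g'(x) = lim(x→0) (sin(x))/(sin(x))
  = 1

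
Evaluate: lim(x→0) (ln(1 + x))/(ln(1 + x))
This is a 0/0 indeterminate form.

Apply L'Hôpital's rule: differentiate numerator and denominator separately.
  f(x) = ln(x + 1)   ⇒   f'(x) = 1/(x + 1)
  g(x) = ln(x + 1)   ⇒   g'(x) = 1/(x + 1)
  lim(x→0) f'(x)/g'(x) = lim(x→0) (1/(x + 1))/(1/(x + 1))
  = 1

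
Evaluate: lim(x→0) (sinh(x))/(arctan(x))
This is a 0/0 indeterminate form.

Apply L'Hôpital's rule: differentiate numerator and denominator separately.
  f(x) = sinh(x)   ⇒   f'(x) = cosh(x)
  g(x) = atan(x)   ⇒   g'(x) = 1/(x^2 + 1)
  lim(x→0) f'(x)/g'(x) = lim(x→0) (cosh(x))/(1/(x^2 + 1))
  = 1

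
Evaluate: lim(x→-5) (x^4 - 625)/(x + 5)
This is a standard limit.

Factor or rationalize the expression:
  lim(x→-5) (x^4 - 625)/(x + 5) = -500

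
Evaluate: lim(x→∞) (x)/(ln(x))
This is an ∞/∞ indeterminate form.

Apply L'Hôpital's rule: differentiate numerator and denominator separately.
  f(x) = x   ⇒   f'(x) = 1
  g(x) = ln(x)   ⇒   g'(x) = 1/x
  lim(x→∞) f'(x)/g'(x) = lim(x→∞) (1)/(1/x)
  = ∞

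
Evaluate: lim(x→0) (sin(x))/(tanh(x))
This is a 0/0 indeterminate form.

Apply L'Hôpital's rule: differentiate numerator and denominator separately.
  f(x) = sin(x)   ⇒   f'(x) = cos(x)
  g(x) = tanh(x)   ⇒   g'(x) = 1 - tanh(x)^2
  lim(x→0) f'(x)/g'(x) = lim(x→0) (cos(x))/(1 - tanh(x)^2)
  = 1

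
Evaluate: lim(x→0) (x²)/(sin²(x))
This is a 0/0 indeterminate form.

Apply L'Hôpital's rule: differentiate numerator and denominator separately.
  f(x) = x^2   ⇒   f'(x) = 2·x
  g(x) = sin(x)^2   ⇒   g'(x) = 2·sin(x)·cos(x)
  lim(x→0) f'(x)/g'(x) = lim(x→0) (2·x)/(2·sin(x)·cos(x))
  = 1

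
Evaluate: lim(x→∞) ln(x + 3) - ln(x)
This is an ∞-∞ indeterminate form.

Combine fractions or rationalize to convert ∞-∞ to 0/0 form:
  lim(x→∞) ln(x + 3) - ln(x) = 0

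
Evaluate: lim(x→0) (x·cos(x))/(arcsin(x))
This is a 0/0 indeterminate form.

Apply L'Hôpital's rule: differentiate numerator and denominator separately.
  f(x) = x·cos(x)   ⇒   f'(x) = -x·sin(x) + cos(x)
  g(x) = asin(x)   ⇒   g'(x) = 1/sqrt(1 - x^2)
  lim(x→0) f'(x)/g'(x) = lim(x→0) (-x·sin(x) + cos(x))/(1/sqrt(1 - x^2))
  = 1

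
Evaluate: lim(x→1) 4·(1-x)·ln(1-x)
This is a 0·∞ indeterminate form.

Rewrite 0·∞ as a quotient (0/0 or ∞/∞ form), then apply L'Hôpital's rule:
  lim(x→1) 4·(1-x)·ln(1-x) = 0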